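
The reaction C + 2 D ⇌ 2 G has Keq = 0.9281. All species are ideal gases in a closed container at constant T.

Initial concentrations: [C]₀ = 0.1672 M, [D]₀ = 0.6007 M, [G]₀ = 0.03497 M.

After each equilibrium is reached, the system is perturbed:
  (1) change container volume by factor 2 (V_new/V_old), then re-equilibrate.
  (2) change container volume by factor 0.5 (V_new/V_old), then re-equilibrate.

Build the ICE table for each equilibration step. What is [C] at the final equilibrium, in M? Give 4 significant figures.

Q₀ = 0.02027 vs Keq = 0.9281 ⇒ Q<K, forward
Step 1:
                  C         D         G
  Initial    0.1672    0.6007   0.03497
  Change     -0.059    -0.118     0.118
  Equil      0.1082    0.4827     0.153
  solve Keq expr → x = 0.059; check Q = 0.9281
Then change container volume by factor 2 (V_new/V_old).
Step 2:
                  C         D         G
  Initial    0.0541    0.2414   0.07648
  Change   0.007563   0.01513  -0.01513
  Equil     0.06166    0.2565   0.06136
  solve Keq expr → x = -0.007563; check Q = 0.9281
Then change container volume by factor 0.5 (V_new/V_old).
Step 3:
                  C         D         G
  Initial    0.1233     0.513    0.1227
  Change   -0.01513  -0.03025   0.03025
  Equil      0.1082    0.4827     0.153
  solve Keq expr → x = 0.01513; check Q = 0.9281

[C]_eq = 0.1082 M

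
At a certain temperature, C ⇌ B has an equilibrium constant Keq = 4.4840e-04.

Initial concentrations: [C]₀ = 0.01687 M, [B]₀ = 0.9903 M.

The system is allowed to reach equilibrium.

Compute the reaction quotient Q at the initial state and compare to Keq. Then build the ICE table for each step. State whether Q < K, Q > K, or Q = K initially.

Q₀ = 58.7; Q > K (proceeds reverse)

Q₀ = 58.7 vs Keq = 4.4840e-04 ⇒ Q>K, reverse
Step 1:
                  C         B
  init      0.01687    0.9903
  Δ          0.9898   -0.9898
  eq          1.007 4.5141e-04
  solve Keq expr → x = -0.9898; check Q = 4.4840e-04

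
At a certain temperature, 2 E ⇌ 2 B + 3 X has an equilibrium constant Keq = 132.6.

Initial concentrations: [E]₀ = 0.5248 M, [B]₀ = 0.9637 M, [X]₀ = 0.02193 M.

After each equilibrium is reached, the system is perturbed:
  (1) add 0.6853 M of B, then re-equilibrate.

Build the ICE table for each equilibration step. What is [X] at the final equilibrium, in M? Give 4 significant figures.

Q₀ = 3.5564e-05 vs Keq = 132.6 ⇒ Q<K, forward
Step 1:
                  E         B         X
  Initial    0.5248    0.9637   0.02193
  Change    -0.4526    0.4526    0.6789
  Equil     0.07217     1.416    0.7009
  solve Keq expr → x = 0.2263; check Q = 132.6
Then add 0.6853 M of B.
Step 2:
                  E         B         X
  Initial   0.07217     2.102    0.7009
  Change    0.02519  -0.02519  -0.03779
  Equil     0.09736     2.076    0.6631
  solve Keq expr → x = -0.0126; check Q = 132.6

[X]_eq = 0.6631 M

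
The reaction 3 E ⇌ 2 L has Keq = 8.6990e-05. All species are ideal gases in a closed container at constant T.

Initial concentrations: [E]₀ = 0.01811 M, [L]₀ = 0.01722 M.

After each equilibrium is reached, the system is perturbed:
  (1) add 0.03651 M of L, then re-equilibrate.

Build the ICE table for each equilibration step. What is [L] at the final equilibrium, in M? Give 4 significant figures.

[L]_eq = 2.8734e-04 M

Q₀ = 49.92 vs Keq = 8.6990e-05 ⇒ Q>K, reverse
Step 1:
                   E          L
  Initial    0.01811    0.01722
  Change      0.0257   -0.01713
  Equil      0.04381 8.5530e-05
  solve Keq expr → x = -0.008567; check Q = 8.6990e-05
Then add 0.03651 M of L.
Step 2:
                   E          L
  Initial    0.04381     0.0366
  Change     0.05446   -0.03631
  Equil      0.09827 2.8734e-04
  solve Keq expr → x = -0.01815; check Q = 8.6990e-05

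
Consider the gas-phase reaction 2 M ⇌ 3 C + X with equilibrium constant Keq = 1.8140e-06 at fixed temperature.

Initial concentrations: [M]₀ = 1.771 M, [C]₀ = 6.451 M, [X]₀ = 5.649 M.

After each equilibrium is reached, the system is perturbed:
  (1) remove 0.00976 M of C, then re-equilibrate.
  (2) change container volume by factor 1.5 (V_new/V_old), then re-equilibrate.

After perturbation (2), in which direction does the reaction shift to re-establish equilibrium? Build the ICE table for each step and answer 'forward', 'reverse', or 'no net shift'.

Direction: forward

Q₀ = 483.5 vs Keq = 1.8140e-06 ⇒ Q>K, reverse
Step 1:
                   M          C          X
  I            1.771      6.451      5.649
  C            4.283     -6.424     -2.141
  E            6.054    0.02666      3.508
  solve Keq expr → x = -2.141; check Q = 1.8140e-06
Then remove 0.00976 M of C.
Step 2:
                   M          C          X
  I            6.054     0.0169      3.508
  C        -0.006488   0.009733   0.003244
  E            6.047    0.02664      3.511
  solve Keq expr → x = 0.003244; check Q = 1.8140e-06
Then change container volume by factor 1.5 (V_new/V_old).
Step 3:
                   M          C          X
  I            4.032    0.01776      2.341
  C        -0.003661   0.005491    0.00183
  E            4.028    0.02325      2.342
  solve Keq expr → x = 0.00183; check Q = 1.8140e-06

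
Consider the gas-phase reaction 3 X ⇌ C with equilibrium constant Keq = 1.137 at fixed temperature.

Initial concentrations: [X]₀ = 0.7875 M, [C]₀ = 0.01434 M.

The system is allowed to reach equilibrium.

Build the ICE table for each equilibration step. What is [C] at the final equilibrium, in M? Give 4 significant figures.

[C]_eq = 0.1195 M

Q₀ = 0.02936 vs Keq = 1.137 ⇒ Q<K, forward
Step 1:
                    X           C
  init         0.7875     0.01434
  Δ           -0.3155      0.1052
  eq            0.472      0.1195
  solve Keq expr → x = 0.1052; check Q = 1.137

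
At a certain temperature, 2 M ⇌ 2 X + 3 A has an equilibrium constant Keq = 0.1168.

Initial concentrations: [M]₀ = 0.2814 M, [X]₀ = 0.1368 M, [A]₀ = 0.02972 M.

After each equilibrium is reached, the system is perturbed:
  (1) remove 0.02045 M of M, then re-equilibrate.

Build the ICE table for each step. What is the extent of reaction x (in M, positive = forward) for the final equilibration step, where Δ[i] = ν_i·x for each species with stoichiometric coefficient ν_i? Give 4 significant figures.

Q₀ = 6.2040e-06 vs Keq = 0.1168 ⇒ Q<K, forward
Step 1:
                   M          X          A
  Initial     0.2814     0.1368    0.02972
  Change     -0.1599     0.1599     0.2398
  Equil       0.1215     0.2967     0.2696
  solve Keq expr → x = 0.07995; check Q = 0.1168
Then remove 0.02045 M of M.
Step 2:
                   M          X          A
  Initial     0.1011     0.2967     0.2696
  Change    0.008583  -0.008583   -0.01288
  Equil       0.1096     0.2881     0.2567
  solve Keq expr → x = -0.004292; check Q = 0.1168

x = -0.004292 M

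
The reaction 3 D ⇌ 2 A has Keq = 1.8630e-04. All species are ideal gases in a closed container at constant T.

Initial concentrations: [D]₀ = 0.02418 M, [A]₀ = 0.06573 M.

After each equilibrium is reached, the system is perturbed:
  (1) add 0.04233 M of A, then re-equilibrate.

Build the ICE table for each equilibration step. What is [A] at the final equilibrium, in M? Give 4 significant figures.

Q₀ = 305.6 vs Keq = 1.8630e-04 ⇒ Q>K, reverse
Step 1:
                    D           A
  init        0.02418     0.06573
  Δ           0.09772    -0.06515
  eq           0.1219  5.8094e-04
  solve Keq expr → x = -0.03257; check Q = 1.8630e-04
Then add 0.04233 M of A.
Step 2:
                    D           A
  init         0.1219     0.04291
  Δ           0.06274    -0.04183
  eq           0.1846    0.001083
  solve Keq expr → x = -0.02091; check Q = 1.8630e-04

[A]_eq = 0.001083 M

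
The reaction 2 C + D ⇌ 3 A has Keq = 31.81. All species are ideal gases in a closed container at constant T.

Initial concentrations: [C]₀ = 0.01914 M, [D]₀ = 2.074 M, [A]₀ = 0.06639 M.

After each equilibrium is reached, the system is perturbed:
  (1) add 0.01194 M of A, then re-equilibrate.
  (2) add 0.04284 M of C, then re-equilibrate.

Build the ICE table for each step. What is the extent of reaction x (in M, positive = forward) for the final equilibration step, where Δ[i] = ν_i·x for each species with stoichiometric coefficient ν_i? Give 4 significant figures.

x = 0.01946 M

Q₀ = 0.3851 vs Keq = 31.81 ⇒ Q<K, forward
Step 1:
                    C           D           A
  I           0.01914       2.074     0.06639
  C           -0.0158   -0.007902     0.02371
  E          0.003336       2.066      0.0901
  solve Keq expr → x = 0.007902; check Q = 31.81
Then add 0.01194 M of A.
Step 2:
                    C           D           A
  I          0.003336       2.066       0.102
  C        6.2872e-04  3.1436e-04 -9.4307e-04
  E          0.003965       2.066      0.1011
  solve Keq expr → x = -3.1436e-04; check Q = 31.81
Then add 0.04284 M of C.
Step 3:
                    C           D           A
  I            0.0468       2.066      0.1011
  C          -0.03891    -0.01946     0.05837
  E          0.007891       2.047      0.1595
  solve Keq expr → x = 0.01946; check Q = 31.81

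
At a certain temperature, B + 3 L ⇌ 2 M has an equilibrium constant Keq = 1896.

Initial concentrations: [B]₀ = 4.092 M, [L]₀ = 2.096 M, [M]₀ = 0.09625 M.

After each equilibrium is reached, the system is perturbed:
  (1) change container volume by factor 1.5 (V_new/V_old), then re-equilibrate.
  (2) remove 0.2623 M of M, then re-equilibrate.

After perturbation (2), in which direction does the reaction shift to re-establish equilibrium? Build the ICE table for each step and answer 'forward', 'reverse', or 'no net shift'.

Q₀ = 2.4586e-04 vs Keq = 1896 ⇒ Q<K, forward
Step 1:
                  B         L         M
  Initial     4.092     2.096   0.09625
  Change    -0.6758    -2.027     1.352
  Equil       3.416   0.06866     1.448
  solve Keq expr → x = 0.6758; check Q = 1896
Then change container volume by factor 1.5 (V_new/V_old).
Step 2:
                  B         L         M
  Initial     2.277   0.04577    0.9652
  Change   0.004595   0.01378  -0.00919
  Equil       2.282   0.05956     0.956
  solve Keq expr → x = -0.004595; check Q = 1896
Then remove 0.2623 M of M.
Step 3:
                  B         L         M
  Initial     2.282   0.05956    0.6937
  Change  -0.003699   -0.0111  0.007398
  Equil       2.278   0.04846    0.7011
  solve Keq expr → x = 0.003699; check Q = 1896

Direction: forward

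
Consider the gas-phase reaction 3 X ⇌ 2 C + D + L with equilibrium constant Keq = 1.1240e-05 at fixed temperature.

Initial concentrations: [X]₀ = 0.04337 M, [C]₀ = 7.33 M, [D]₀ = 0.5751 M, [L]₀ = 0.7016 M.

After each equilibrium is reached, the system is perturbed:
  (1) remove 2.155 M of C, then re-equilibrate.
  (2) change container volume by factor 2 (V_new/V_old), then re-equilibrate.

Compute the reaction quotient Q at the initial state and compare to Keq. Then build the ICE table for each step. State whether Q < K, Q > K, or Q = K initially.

Q₀ = 2.6575e+05; Q > K (proceeds reverse)

Q₀ = 2.6575e+05 vs Keq = 1.1240e-05 ⇒ Q>K, reverse
Step 1:
                   X          C          D          L
  Initial    0.04337       7.33     0.5751     0.7016
  Change       1.725      -1.15    -0.5751    -0.5751
  Equil        1.769       6.18 1.2870e-05     0.1265
  solve Keq expr → x = -0.5751; check Q = 1.1240e-05
Then remove 2.155 M of C.
Step 2:
                   X          C          D          L
  Initial      1.769      4.025 1.2870e-05     0.1265
  Change  -5.2394e-05 3.4929e-05 1.7465e-05 1.7465e-05
  Equil        1.769      4.025 3.0335e-05     0.1265
  solve Keq expr → x = 1.7465e-05; check Q = 1.1240e-05
Then change container volume by factor 2 (V_new/V_old).
Step 3:
                   X          C          D          L
  Initial     0.8843      2.012 1.5167e-05    0.06327
  Change  -4.5464e-05 3.0309e-05 1.5155e-05 1.5155e-05
  Equil       0.8842      2.012 3.0322e-05    0.06328
  solve Keq expr → x = 1.5155e-05; check Q = 1.1240e-05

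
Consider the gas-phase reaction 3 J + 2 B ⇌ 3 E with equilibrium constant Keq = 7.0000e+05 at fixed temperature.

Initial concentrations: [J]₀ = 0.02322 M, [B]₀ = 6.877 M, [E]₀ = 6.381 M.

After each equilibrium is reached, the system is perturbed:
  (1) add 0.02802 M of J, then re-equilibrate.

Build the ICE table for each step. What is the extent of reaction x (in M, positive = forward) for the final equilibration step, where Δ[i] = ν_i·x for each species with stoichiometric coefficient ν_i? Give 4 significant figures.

Q₀ = 4.3882e+05 vs Keq = 7.0000e+05 ⇒ Q<K, forward
Step 1:
                    J           B           E
  init        0.02322       6.877       6.381
  Δ         -0.003333   -0.002222    0.003333
  eq          0.01989       6.875       6.384
  solve Keq expr → x = 0.001111; check Q = 7.0000e+05
Then add 0.02802 M of J.
Step 2:
                    J           B           E
  init        0.04791       6.875       6.384
  Δ           -0.0279     -0.0186      0.0279
  eq          0.02001       6.856       6.412
  solve Keq expr → x = 0.009299; check Q = 7.0000e+05

x = 0.009299 M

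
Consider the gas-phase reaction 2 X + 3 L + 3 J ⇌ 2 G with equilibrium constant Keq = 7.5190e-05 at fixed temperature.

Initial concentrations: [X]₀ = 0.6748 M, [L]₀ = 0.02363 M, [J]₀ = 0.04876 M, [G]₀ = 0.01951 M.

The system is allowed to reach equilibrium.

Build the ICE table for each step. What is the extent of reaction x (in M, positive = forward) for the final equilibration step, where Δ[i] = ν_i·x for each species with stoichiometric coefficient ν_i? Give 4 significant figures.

Q₀ = 5.4649e+05 vs Keq = 7.5190e-05 ⇒ Q>K, reverse
Step 1:
                  X         L         J         G
  Initial    0.6748   0.02363   0.04876   0.01951
  Change    0.01951   0.02926   0.02926  -0.01951
  Equil      0.6943   0.05289   0.07802 1.5961e-06
  solve Keq expr → x = -0.009754; check Q = 7.5190e-05

x = -0.009754 M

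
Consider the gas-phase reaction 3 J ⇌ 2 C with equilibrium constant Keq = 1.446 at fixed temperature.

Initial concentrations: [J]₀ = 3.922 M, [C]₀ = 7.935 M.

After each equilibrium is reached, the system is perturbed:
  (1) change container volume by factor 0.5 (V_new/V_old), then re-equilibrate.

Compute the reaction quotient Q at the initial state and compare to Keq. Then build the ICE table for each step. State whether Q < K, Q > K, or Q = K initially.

Q₀ = 1.044; Q < K (proceeds forward)

Q₀ = 1.044 vs Keq = 1.446 ⇒ Q<K, forward
Step 1:
                  J         C
  I           3.922     7.935
  C         -0.3377    0.2251
  E           3.584      8.16
  solve Keq expr → x = 0.1126; check Q = 1.446
Then change container volume by factor 0.5 (V_new/V_old).
Step 2:
                  J         C
  I           7.169     16.32
  C          -1.282    0.8546
  E           5.887     17.17
  solve Keq expr → x = 0.4273; check Q = 1.446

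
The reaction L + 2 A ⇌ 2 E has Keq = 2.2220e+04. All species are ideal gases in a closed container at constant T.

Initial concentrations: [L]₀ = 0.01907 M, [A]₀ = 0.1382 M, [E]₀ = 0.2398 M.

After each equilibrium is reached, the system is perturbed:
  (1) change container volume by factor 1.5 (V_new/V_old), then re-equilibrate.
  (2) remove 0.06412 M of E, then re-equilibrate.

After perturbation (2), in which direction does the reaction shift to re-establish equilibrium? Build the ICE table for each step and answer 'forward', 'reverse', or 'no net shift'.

Direction: forward

Q₀ = 157.9 vs Keq = 2.2220e+04 ⇒ Q<K, forward
Step 1:
                    L           A           E
  init        0.01907      0.1382      0.2398
  Δ          -0.01873    -0.03746     0.03746
  eq       3.4088e-04      0.1007      0.2773
  solve Keq expr → x = 0.01873; check Q = 2.2220e+04
Then change container volume by factor 1.5 (V_new/V_old).
Step 2:
                    L           A           E
  init     2.2726e-04     0.06716      0.1848
  Δ        1.1058e-04  2.2117e-04 -2.2117e-04
  eq       3.3784e-04     0.06738      0.1846
  solve Keq expr → x = -1.1058e-04; check Q = 2.2220e+04
Then remove 0.06412 M of E.
Step 3:
                    L           A           E
  init     3.3784e-04     0.06738      0.1205
  Δ       -1.9134e-04 -3.8269e-04  3.8269e-04
  eq       1.4649e-04       0.067      0.1209
  solve Keq expr → x = 1.9134e-04; check Q = 2.2220e+04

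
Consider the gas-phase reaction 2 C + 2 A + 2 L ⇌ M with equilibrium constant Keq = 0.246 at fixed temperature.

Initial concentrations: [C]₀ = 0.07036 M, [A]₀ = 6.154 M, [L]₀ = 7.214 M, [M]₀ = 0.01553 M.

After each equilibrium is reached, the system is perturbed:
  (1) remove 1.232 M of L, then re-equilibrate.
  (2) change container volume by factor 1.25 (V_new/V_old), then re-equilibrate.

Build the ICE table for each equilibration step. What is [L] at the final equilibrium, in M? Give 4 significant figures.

[L]_eq = 4.745 M

Q₀ = 0.001592 vs Keq = 0.246 ⇒ Q<K, forward
Step 1:
                   C          A          L          M
  Initial    0.07036      6.154      7.214    0.01553
  Change    -0.06047   -0.06047   -0.06047    0.03023
  Equil     0.009895      6.094      7.154    0.04576
  solve Keq expr → x = 0.03023; check Q = 0.246
Then remove 1.232 M of L.
Step 2:
                   C          A          L          M
  Initial   0.009895      6.094      5.922    0.04576
  Change    0.001925   0.001925   0.001925 -9.6234e-04
  Equil      0.01182      6.095      5.923     0.0448
  solve Keq expr → x = -9.6234e-04; check Q = 0.246
Then change container volume by factor 1.25 (V_new/V_old).
Step 3:
                   C          A          L          M
  Initial   0.009455      4.876      4.739    0.03584
  Change    0.006281   0.006281   0.006281  -0.003141
  Equil      0.01574      4.883      4.745     0.0327
  solve Keq expr → x = -0.003141; check Q = 0.246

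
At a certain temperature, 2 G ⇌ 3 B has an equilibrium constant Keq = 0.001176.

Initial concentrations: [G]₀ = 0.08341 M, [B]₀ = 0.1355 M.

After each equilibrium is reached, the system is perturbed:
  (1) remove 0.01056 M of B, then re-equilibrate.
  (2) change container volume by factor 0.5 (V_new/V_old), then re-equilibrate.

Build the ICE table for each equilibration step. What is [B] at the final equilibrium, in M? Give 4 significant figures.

[B]_eq = 0.04749 M

Q₀ = 0.3576 vs Keq = 0.001176 ⇒ Q>K, reverse
Step 1:
                  G         B
  init      0.08341    0.1355
  Δ         0.07015   -0.1052
  eq         0.1536   0.03027
  solve Keq expr → x = -0.03508; check Q = 0.001176
Then remove 0.01056 M of B.
Step 2:
                  G         B
  init       0.1536   0.01971
  Δ       -0.006469  0.009704
  eq         0.1471   0.02941
  solve Keq expr → x = 0.003235; check Q = 0.001176
Then change container volume by factor 0.5 (V_new/V_old).
Step 3:
                  G         B
  init       0.2942   0.05883
  Δ        0.007559  -0.01134
  eq         0.3017   0.04749
  solve Keq expr → x = -0.00378; check Q = 0.001176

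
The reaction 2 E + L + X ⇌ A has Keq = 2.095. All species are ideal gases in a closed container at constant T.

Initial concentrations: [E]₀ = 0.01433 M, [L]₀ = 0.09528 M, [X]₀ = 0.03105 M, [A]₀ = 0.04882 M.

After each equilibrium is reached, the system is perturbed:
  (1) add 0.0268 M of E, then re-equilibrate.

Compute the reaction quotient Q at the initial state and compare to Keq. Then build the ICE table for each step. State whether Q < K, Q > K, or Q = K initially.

Q₀ = 8.0360e+04; Q > K (proceeds reverse)

Q₀ = 8.0360e+04 vs Keq = 2.095 ⇒ Q>K, reverse
Step 1:
                   E          L          X          A
  Initial    0.01433    0.09528    0.03105    0.04882
  Change     0.09705    0.04852    0.04852   -0.04852
  Equil       0.1114     0.1438    0.07957 2.9737e-04
  solve Keq expr → x = -0.04852; check Q = 2.095
Then add 0.0268 M of E.
Step 2:
                   E          L          X          A
  Initial     0.1382     0.1438    0.07957 2.9737e-04
  Change  -3.1371e-04 -1.5686e-04 -1.5686e-04 1.5686e-04
  Equil       0.1379     0.1436    0.07942 4.5422e-04
  solve Keq expr → x = 1.5686e-04; check Q = 2.095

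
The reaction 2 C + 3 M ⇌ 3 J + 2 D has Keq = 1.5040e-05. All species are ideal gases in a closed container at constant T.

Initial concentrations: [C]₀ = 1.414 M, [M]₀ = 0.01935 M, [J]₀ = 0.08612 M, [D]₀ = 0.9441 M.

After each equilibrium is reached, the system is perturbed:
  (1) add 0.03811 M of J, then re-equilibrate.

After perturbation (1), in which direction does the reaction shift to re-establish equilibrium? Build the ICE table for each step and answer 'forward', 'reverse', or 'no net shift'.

Q₀ = 39.3 vs Keq = 1.5040e-05 ⇒ Q>K, reverse
Step 1:
                   C          M          J          D
  I            1.414    0.01935    0.08612     0.9441
  C          0.05507     0.0826    -0.0826   -0.05507
  E            1.469      0.102   0.003517      0.889
  solve Keq expr → x = -0.02753; check Q = 1.5040e-05
Then add 0.03811 M of J.
Step 2:
                   C          M          J          D
  I            1.469      0.102    0.04163      0.889
  C          0.02447     0.0367    -0.0367   -0.02447
  E            1.494     0.1387   0.004927     0.8646
  solve Keq expr → x = -0.01223; check Q = 1.5040e-05

Direction: reverse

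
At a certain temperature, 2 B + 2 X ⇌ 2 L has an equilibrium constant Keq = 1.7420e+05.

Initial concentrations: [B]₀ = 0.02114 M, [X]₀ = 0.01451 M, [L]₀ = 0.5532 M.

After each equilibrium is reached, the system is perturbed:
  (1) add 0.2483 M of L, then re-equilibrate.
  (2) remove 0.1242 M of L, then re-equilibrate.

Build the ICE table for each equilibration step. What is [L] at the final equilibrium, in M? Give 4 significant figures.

[L]_eq = 0.6554 M

Q₀ = 3.2525e+06 vs Keq = 1.7420e+05 ⇒ Q>K, reverse
Step 1:
                    B           X           L
  init        0.02114     0.01451      0.5532
  Δ           0.01813     0.01813    -0.01813
  eq          0.03927     0.03264      0.5351
  solve Keq expr → x = -0.009066; check Q = 1.7420e+05
Then add 0.2483 M of L.
Step 2:
                    B           X           L
  init        0.03927     0.03264      0.7834
  Δ           0.00729     0.00729    -0.00729
  eq          0.04656     0.03993      0.7761
  solve Keq expr → x = -0.003645; check Q = 1.7420e+05
Then remove 0.1242 M of L.
Step 3:
                    B           X           L
  init        0.04656     0.03993      0.6519
  Δ         -0.003484   -0.003484    0.003484
  eq          0.04308     0.03645      0.6554
  solve Keq expr → x = 0.001742; check Q = 1.7420e+05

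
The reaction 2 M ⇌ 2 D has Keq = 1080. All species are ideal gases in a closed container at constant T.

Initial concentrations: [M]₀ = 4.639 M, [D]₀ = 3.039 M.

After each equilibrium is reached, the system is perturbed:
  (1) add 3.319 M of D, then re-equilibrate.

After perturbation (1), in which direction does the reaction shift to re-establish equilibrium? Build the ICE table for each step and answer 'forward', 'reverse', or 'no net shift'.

Q₀ = 0.4292 vs Keq = 1080 ⇒ Q<K, forward
Step 1:
                    M           D
  I             4.639       3.039
  C            -4.412       4.412
  E            0.2267       7.451
  solve Keq expr → x = 2.206; check Q = 1080
Then add 3.319 M of D.
Step 2:
                    M           D
  I            0.2267       10.77
  C           0.09801    -0.09801
  E            0.3247       10.67
  solve Keq expr → x = -0.04901; check Q = 1080

Direction: reverse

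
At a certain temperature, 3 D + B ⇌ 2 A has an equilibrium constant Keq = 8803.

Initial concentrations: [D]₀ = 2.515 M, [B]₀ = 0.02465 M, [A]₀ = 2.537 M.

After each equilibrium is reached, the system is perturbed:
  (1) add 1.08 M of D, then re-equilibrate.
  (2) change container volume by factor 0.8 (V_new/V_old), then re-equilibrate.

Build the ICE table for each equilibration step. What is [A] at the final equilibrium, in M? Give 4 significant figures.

Q₀ = 16.41 vs Keq = 8803 ⇒ Q<K, forward
Step 1:
                   D          B          A
  Initial      2.515    0.02465      2.537
  Change    -0.07379    -0.0246     0.0492
  Equil        2.441 5.2225e-05      2.586
  solve Keq expr → x = 0.0246; check Q = 8803
Then add 1.08 M of D.
Step 2:
                   D          B          A
  Initial      3.521 5.2225e-05      2.586
  Change  -1.0446e-04 -3.4820e-05 6.9640e-05
  Equil        3.521 1.7405e-05      2.586
  solve Keq expr → x = 3.4820e-05; check Q = 8803
Then change container volume by factor 0.8 (V_new/V_old).
Step 3:
                   D          B          A
  Initial      4.401 2.1757e-05      3.233
  Change  -2.3496e-05 -7.8320e-06 1.5664e-05
  Equil        4.401 1.3925e-05      3.233
  solve Keq expr → x = 7.8320e-06; check Q = 8803

[A]_eq = 3.233 M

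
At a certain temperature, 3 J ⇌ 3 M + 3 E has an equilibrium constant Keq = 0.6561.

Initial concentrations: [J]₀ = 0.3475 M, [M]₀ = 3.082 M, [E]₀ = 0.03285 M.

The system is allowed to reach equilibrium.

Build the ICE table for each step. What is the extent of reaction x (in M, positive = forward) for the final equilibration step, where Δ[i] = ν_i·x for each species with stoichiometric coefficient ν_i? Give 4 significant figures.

x = 0.01659 M

Q₀ = 0.02473 vs Keq = 0.6561 ⇒ Q<K, forward
Step 1:
                   J          M          E
  Initial     0.3475      3.082    0.03285
  Change    -0.04976    0.04976    0.04976
  Equil       0.2977      3.132    0.08261
  solve Keq expr → x = 0.01659; check Q = 0.6561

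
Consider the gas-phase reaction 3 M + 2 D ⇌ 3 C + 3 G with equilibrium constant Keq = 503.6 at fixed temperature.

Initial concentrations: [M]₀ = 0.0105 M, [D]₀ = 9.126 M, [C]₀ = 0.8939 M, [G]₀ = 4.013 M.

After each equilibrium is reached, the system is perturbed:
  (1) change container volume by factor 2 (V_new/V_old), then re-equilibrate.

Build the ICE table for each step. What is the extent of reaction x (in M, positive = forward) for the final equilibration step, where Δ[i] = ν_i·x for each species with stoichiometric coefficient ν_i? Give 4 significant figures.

x = 0.002833 M

Q₀ = 4.7879e+05 vs Keq = 503.6 ⇒ Q>K, reverse
Step 1:
                    M           D           C           G
  init         0.0105       9.126      0.8939       4.013
  Δ           0.08112     0.05408    -0.08112    -0.08112
  eq          0.09162        9.18      0.8128       3.932
  solve Keq expr → x = -0.02704; check Q = 503.6
Then change container volume by factor 2 (V_new/V_old).
Step 2:
                    M           D           C           G
  init        0.04581        4.59      0.4064       1.966
  Δ         -0.008499   -0.005666    0.008499    0.008499
  eq          0.03731       4.584      0.4149       1.974
  solve Keq expr → x = 0.002833; check Q = 503.6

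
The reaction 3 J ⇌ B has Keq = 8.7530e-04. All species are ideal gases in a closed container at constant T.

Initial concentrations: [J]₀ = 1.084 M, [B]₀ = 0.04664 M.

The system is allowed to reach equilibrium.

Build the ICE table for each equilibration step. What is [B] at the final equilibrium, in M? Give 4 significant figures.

[B]_eq = 0.001586 M

Q₀ = 0.03662 vs Keq = 8.7530e-04 ⇒ Q>K, reverse
Step 1:
                    J           B
  init          1.084     0.04664
  Δ            0.1352    -0.04505
  eq            1.219    0.001586
  solve Keq expr → x = -0.04505; check Q = 8.7530e-04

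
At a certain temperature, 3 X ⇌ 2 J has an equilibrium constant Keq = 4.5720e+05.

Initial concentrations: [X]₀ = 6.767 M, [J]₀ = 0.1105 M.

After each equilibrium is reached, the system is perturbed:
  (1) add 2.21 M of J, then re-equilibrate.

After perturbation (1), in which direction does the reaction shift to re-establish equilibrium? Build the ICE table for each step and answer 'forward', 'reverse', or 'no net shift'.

Direction: reverse

Q₀ = 3.9404e-05 vs Keq = 4.5720e+05 ⇒ Q<K, forward
Step 1:
                    X           J
  Initial       6.767      0.1105
  Change       -6.731       4.487
  Equil       0.03589       4.598
  solve Keq expr → x = 2.244; check Q = 4.5720e+05
Then add 2.21 M of J.
Step 2:
                    X           J
  Initial     0.03589       6.808
  Change       0.0107   -0.007135
  Equil       0.04659       6.801
  solve Keq expr → x = -0.003567; check Q = 4.5720e+05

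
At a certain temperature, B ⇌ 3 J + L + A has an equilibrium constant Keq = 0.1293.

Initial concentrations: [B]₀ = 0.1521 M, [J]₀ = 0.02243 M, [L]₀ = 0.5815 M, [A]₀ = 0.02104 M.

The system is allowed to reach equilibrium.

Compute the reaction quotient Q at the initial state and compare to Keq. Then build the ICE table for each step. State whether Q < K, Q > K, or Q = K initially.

Q₀ = 9.0772e-07 vs Keq = 0.1293 ⇒ Q<K, forward
Step 1:
                  B         J         L         A
  I          0.1521   0.02243    0.5815   0.02104
  C         -0.1153     0.346    0.1153    0.1153
  E         0.03676    0.3684    0.6968    0.1364
  solve Keq expr → x = 0.1153; check Q = 0.1293

Q₀ = 9.0772e-07; Q < K (proceeds forward)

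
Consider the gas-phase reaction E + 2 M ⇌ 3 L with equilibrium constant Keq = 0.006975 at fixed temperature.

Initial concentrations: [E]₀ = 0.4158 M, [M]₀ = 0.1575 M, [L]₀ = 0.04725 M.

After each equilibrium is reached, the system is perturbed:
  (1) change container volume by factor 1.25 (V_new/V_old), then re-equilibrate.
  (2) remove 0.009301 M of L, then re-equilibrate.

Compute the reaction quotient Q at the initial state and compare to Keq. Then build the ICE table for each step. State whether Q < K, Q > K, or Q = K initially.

Q₀ = 0.01023 vs Keq = 0.006975 ⇒ Q>K, reverse
Step 1:
                   E          M          L
  Initial     0.4158     0.1575    0.04725
  Change    0.001672   0.003344  -0.005016
  Equil       0.4175     0.1608    0.04223
  solve Keq expr → x = -0.001672; check Q = 0.006975
Then change container volume by factor 1.25 (V_new/V_old).
Step 2:
                   E          M          L
  Initial      0.334     0.1287    0.03379
  Change           0          0          0
  Equil        0.334     0.1287    0.03379
  solve Keq expr → x = 0; check Q = 0.006975
Then remove 0.009301 M of L.
Step 3:
                   E          M          L
  Initial      0.334     0.1287    0.02449
  Change   -0.002747  -0.005495   0.008242
  Equil       0.3312     0.1232    0.03273
  solve Keq expr → x = 0.002747; check Q = 0.006975

Q₀ = 0.01023; Q > K (proceeds reverse)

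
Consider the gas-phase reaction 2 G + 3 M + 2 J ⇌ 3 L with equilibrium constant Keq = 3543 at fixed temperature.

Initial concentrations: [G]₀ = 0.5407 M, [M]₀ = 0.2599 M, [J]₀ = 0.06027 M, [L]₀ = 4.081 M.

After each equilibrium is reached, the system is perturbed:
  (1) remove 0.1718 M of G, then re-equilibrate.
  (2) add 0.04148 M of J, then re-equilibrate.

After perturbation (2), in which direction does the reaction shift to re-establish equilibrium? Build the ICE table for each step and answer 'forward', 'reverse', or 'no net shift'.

Direction: forward

Q₀ = 3.6456e+06 vs Keq = 3543 ⇒ Q>K, reverse
Step 1:
                    G           M           J           L
  init         0.5407      0.2599     0.06027       4.081
  Δ             0.246       0.369       0.246      -0.369
  eq           0.7867      0.6289      0.3063       3.712
  solve Keq expr → x = -0.123; check Q = 3543
Then remove 0.1718 M of G.
Step 2:
                    G           M           J           L
  init         0.6149      0.6289      0.3063       3.712
  Δ           0.02804     0.04206     0.02804    -0.04206
  eq           0.6429      0.6709      0.3343        3.67
  solve Keq expr → x = -0.01402; check Q = 3543
Then add 0.04148 M of J.
Step 3:
                    G           M           J           L
  init         0.6429      0.6709      0.3758        3.67
  Δ          -0.01409    -0.02113    -0.01409     0.02113
  eq           0.6288      0.6498      0.3617       3.691
  solve Keq expr → x = 0.007043; check Q = 3543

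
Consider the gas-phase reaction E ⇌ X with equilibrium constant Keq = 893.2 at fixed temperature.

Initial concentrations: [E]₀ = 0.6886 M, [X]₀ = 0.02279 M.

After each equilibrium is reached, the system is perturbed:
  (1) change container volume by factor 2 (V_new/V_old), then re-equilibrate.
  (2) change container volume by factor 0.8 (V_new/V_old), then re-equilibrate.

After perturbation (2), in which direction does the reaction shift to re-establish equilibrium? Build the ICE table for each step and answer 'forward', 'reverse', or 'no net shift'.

Direction: no net shift

Q₀ = 0.0331 vs Keq = 893.2 ⇒ Q<K, forward
Step 1:
                    E           X
  init         0.6886     0.02279
  Δ           -0.6878      0.6878
  eq       7.9556e-04      0.7106
  solve Keq expr → x = 0.6878; check Q = 893.2
Then change container volume by factor 2 (V_new/V_old).
Step 2:
                    E           X
  init     3.9778e-04      0.3553
  Δ                 0           0
  eq       3.9778e-04      0.3553
  solve Keq expr → x = 0; check Q = 893.2
Then change container volume by factor 0.8 (V_new/V_old).
Step 3:
                    E           X
  init     4.9723e-04      0.4441
  Δ                 0           0
  eq       4.9723e-04      0.4441
  solve Keq expr → x = 0; check Q = 893.2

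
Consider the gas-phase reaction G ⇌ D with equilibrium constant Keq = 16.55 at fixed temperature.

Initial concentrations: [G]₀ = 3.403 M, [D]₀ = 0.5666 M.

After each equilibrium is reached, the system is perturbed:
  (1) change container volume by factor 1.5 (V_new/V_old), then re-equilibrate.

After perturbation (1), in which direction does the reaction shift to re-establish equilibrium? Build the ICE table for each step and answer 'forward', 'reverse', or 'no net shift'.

Direction: no net shift

Q₀ = 0.1665 vs Keq = 16.55 ⇒ Q<K, forward
Step 1:
                    G           D
  Initial       3.403      0.5666
  Change       -3.177       3.177
  Equil        0.2262       3.743
  solve Keq expr → x = 3.177; check Q = 16.55
Then change container volume by factor 1.5 (V_new/V_old).
Step 2:
                    G           D
  Initial      0.1508       2.496
  Change            0           0
  Equil        0.1508       2.496
  solve Keq expr → x = 0; check Q = 16.55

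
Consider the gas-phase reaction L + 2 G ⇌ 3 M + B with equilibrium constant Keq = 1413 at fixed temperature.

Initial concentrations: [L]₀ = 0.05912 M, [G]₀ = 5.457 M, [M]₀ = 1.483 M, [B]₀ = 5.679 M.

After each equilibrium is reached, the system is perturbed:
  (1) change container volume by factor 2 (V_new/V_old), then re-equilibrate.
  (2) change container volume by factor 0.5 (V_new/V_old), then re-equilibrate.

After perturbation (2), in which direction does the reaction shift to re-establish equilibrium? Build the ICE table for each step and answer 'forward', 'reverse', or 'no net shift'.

Q₀ = 10.52 vs Keq = 1413 ⇒ Q<K, forward
Step 1:
                    L           G           M           B
  init        0.05912       5.457       1.483       5.679
  Δ          -0.05847     -0.1169      0.1754     0.05847
  eq       6.4948e-04        5.34       1.658       5.737
  solve Keq expr → x = 0.05847; check Q = 1413
Then change container volume by factor 2 (V_new/V_old).
Step 2:
                    L           G           M           B
  init     3.2474e-04        2.67      0.8292       2.869
  Δ       -1.6203e-04 -3.2407e-04  4.8610e-04  1.6203e-04
  eq       1.6270e-04        2.67      0.8297       2.869
  solve Keq expr → x = 1.6203e-04; check Q = 1413
Then change container volume by factor 0.5 (V_new/V_old).
Step 3:
                    L           G           M           B
  init     3.2541e-04       5.339       1.659       5.738
  Δ        3.2407e-04  6.4814e-04 -9.7221e-04 -3.2407e-04
  eq       6.4948e-04        5.34       1.658       5.737
  solve Keq expr → x = -3.2407e-04; check Q = 1413

Direction: reverse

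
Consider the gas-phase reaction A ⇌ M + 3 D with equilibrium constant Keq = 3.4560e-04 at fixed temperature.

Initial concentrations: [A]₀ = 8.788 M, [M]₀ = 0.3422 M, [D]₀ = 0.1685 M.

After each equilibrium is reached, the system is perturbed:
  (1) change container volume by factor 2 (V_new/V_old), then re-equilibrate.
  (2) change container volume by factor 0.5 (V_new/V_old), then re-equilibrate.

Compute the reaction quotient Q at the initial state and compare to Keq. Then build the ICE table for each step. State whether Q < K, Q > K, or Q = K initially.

Q₀ = 1.8629e-04 vs Keq = 3.4560e-04 ⇒ Q<K, forward
Step 1:
                   A          M          D
  Initial      8.788     0.3422     0.1685
  Change    -0.01203    0.01203    0.03608
  Equil        8.776     0.3542     0.2046
  solve Keq expr → x = 0.01203; check Q = 3.4560e-04
Then change container volume by factor 2 (V_new/V_old).
Step 2:
                   A          M          D
  Initial      4.388     0.1771     0.1023
  Change    -0.03044    0.03044    0.09131
  Equil        4.358     0.2075     0.1936
  solve Keq expr → x = 0.03044; check Q = 3.4560e-04
Then change container volume by factor 0.5 (V_new/V_old).
Step 3:
                   A          M          D
  Initial      8.715     0.4151     0.3872
  Change     0.06087   -0.06087    -0.1826
  Equil        8.776     0.3542     0.2046
  solve Keq expr → x = -0.06087; check Q = 3.4560e-04

Q₀ = 1.8629e-04; Q < K (proceeds forward)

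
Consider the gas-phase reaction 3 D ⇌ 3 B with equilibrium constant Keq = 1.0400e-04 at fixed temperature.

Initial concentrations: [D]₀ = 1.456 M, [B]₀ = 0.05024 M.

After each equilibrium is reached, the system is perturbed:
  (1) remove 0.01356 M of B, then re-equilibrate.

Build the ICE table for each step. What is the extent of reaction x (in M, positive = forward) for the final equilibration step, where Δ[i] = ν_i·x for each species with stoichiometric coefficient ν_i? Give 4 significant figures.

x = 0.004317 M

Q₀ = 4.1083e-05 vs Keq = 1.0400e-04 ⇒ Q<K, forward
Step 1:
                  D         B
  Initial     1.456   0.05024
  Change   -0.01741   0.01741
  Equil       1.439   0.06765
  solve Keq expr → x = 0.005804; check Q = 1.0400e-04
Then remove 0.01356 M of B.
Step 2:
                  D         B
  Initial     1.439   0.05409
  Change   -0.01295   0.01295
  Equil       1.426   0.06704
  solve Keq expr → x = 0.004317; check Q = 1.0400e-04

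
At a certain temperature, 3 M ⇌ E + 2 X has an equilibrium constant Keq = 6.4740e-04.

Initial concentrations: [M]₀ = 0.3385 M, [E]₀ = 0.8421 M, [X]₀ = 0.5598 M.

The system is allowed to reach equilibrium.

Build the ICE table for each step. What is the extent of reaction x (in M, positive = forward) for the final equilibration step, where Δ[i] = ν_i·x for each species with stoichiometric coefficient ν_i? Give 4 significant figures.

x = -0.2602 M

Q₀ = 6.804 vs Keq = 6.4740e-04 ⇒ Q>K, reverse
Step 1:
                   M          E          X
  init        0.3385     0.8421     0.5598
  Δ           0.7805    -0.2602    -0.5203
  eq           1.119     0.5819    0.03948
  solve Keq expr → x = -0.2602; check Q = 6.4740e-04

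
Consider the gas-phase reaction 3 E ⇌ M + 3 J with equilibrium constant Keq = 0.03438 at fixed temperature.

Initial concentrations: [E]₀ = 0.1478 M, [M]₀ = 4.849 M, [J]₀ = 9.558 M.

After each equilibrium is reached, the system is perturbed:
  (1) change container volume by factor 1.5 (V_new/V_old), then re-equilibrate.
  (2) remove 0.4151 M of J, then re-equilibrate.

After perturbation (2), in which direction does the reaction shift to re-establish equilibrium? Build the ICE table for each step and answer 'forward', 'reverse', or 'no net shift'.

Q₀ = 1.3114e+06 vs Keq = 0.03438 ⇒ Q>K, reverse
Step 1:
                   E          M          J
  I           0.1478      4.849      9.558
  C             7.64     -2.547      -7.64
  E            7.788      2.302      1.918
  solve Keq expr → x = -2.547; check Q = 0.03438
Then change container volume by factor 1.5 (V_new/V_old).
Step 2:
                   E          M          J
  I            5.192      1.535      1.279
  C          -0.1338    0.04459     0.1338
  E            5.058      1.579      1.412
  solve Keq expr → x = 0.04459; check Q = 0.03438
Then remove 0.4151 M of J.
Step 3:
                   E          M          J
  I            5.058      1.579     0.9972
  C          -0.3033     0.1011     0.3033
  E            4.755      1.681        1.3
  solve Keq expr → x = 0.1011; check Q = 0.03438

Direction: forward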